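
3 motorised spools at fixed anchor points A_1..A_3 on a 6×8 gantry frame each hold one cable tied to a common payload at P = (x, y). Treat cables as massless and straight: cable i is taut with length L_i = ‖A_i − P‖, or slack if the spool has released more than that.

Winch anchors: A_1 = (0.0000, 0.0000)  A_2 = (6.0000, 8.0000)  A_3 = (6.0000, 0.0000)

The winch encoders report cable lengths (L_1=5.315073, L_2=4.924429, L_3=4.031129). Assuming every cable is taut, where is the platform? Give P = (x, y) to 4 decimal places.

each cable: (A_i−P)·(A_i−P) = L_i²; let c_i = ‖A_i‖²−L_i²
c_1 = 0.0000+0.0000−28.2500 = -28.2500
row 1: -12.0000x − 16.0000y = -104.0000  (c_2=75.7500)
row 2: -12.0000x + 0.0000y = -48.0000  (c_3=19.7500)
Cramer on rows 1–2 → x = 4.0000, y = 3.5000

(4.0000, 3.5000)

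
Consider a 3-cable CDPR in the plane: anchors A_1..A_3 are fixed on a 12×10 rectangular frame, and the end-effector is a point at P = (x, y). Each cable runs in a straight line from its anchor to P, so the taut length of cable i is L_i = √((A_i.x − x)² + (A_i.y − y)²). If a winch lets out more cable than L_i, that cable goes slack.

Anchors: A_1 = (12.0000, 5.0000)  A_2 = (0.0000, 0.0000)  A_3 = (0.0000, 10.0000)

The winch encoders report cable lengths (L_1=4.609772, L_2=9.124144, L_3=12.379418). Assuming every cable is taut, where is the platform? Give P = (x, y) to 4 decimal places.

each cable: (A_i−P)·(A_i−P) = L_i²; let c_i = ‖A_i‖²−L_i²
c_1 = 144.0000+25.0000−21.2500 = 147.7500
row 1: 24.0000x + 10.0000y = 231.0000  (c_2=-83.2500)
row 2: 24.0000x − 10.0000y = 201.0000  (c_3=-53.2500)
Cramer on rows 1–2 → x = 9.0000, y = 1.5000

(9.0000, 1.5000)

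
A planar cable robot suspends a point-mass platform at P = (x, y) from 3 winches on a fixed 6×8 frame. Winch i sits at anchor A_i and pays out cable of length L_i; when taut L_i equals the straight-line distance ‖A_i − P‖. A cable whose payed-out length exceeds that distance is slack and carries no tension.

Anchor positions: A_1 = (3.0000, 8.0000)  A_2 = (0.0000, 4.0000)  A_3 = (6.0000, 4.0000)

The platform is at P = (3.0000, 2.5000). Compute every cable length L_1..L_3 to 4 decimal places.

cable 1: Δx=0.0000, Δy=5.5000; L_1 = √(Δx²+Δy²) = 5.5000
cable 2: Δx=-3.0000, Δy=1.5000; L_2 = √(Δx²+Δy²) = 3.3541
cable 3: Δx=3.0000, Δy=1.5000; L_3 = √(Δx²+Δy²) = 3.3541

(5.5000, 3.3541, 3.3541)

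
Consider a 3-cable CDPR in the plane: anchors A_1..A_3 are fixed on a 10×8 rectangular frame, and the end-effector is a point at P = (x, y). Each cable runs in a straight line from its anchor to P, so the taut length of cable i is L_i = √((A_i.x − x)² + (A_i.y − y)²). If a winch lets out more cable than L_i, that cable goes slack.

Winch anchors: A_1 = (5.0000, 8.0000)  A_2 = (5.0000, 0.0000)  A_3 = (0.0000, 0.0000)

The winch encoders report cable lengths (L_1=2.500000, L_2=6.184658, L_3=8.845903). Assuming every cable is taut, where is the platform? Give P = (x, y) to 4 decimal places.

(6.5000, 6.0000)

expand ‖A_i−P‖²=L_i² and subtract eq 1 (k_i ≔ ‖A_i‖²−L_i²)
k_1 = 25.0000+64.0000−6.2500 = 82.7500
eq1−eq2 → [0.0000  16.0000]·P = 96.0000
eq1−eq3 → [10.0000  16.0000]·P = 161.0000
2×2 solve → P = (6.5000, 6.0000)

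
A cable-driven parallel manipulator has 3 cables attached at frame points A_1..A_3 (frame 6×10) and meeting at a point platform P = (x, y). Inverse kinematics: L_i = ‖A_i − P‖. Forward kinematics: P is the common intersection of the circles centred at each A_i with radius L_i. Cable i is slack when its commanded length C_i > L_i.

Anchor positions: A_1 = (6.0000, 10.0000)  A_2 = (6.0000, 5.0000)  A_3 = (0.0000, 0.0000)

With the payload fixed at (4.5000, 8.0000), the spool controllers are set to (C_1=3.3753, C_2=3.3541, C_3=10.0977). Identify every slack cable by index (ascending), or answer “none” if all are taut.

cable 1: L_1 = ‖A_1−P‖ = 2.5000;  C_1 = 3.3753 → slack
cable 2: L_2 = ‖A_2−P‖ = 3.3541;  C_2 = 3.3541 → taut
cable 3: L_3 = ‖A_3−P‖ = 9.1788;  C_3 = 10.0977 → slack

1, 3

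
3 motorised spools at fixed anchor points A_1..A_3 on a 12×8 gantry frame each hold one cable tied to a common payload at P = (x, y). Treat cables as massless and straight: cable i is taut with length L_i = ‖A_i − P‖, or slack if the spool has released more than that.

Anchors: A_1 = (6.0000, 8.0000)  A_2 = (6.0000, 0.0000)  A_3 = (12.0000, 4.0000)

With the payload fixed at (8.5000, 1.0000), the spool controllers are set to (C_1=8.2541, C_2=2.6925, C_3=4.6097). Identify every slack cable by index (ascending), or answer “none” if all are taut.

i=1: geometric 7.4330 vs commanded 8.2541 ⇒ slack
i=2: geometric 2.6926 vs commanded 2.6925 ⇒ taut
i=3: geometric 4.6098 vs commanded 4.6097 ⇒ taut

1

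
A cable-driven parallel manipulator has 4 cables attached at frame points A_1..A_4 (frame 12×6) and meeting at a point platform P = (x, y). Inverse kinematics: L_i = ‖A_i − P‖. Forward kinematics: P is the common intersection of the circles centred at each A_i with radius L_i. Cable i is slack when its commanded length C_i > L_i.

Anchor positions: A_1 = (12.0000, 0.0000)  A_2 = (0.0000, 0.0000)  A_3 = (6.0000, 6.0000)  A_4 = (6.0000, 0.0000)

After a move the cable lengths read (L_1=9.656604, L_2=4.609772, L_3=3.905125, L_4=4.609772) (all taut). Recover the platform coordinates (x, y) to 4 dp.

(3.0000, 3.5000)

each cable: (A_i−P)·(A_i−P) = L_i²; let k_i = ‖A_i‖²−L_i²
k_1 = 144.0000+0.0000−93.2500 = 50.7500
row 1: 24.0000x + 0.0000y = 72.0000  (k_2=-21.2500)
row 2: 12.0000x − 12.0000y = -6.0000  (k_3=56.7500)
row 3: 12.0000x + 0.0000y = 36.0000  (k_4=14.7500)
Cramer on rows 1–2 → x = 3.0000, y = 3.5000
check cable 4: ‖A_4−P‖² = 21.2500 ≈ L_4² = 21.2500 ✓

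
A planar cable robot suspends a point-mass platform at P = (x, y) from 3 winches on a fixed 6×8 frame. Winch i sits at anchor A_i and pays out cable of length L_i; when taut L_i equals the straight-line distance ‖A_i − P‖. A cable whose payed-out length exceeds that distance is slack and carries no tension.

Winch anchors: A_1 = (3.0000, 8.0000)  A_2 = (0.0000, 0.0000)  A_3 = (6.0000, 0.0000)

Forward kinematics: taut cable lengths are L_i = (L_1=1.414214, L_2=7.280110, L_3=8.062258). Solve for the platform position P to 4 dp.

(2.0000, 7.0000)

each cable: (A_i−P)·(A_i−P) = L_i²; let q_i = ‖A_i‖²−L_i²
q_1 = 9.0000+64.0000−2.0000 = 71.0000
row 1: 6.0000x + 16.0000y = 124.0000  (q_2=-53.0000)
row 2: -6.0000x + 16.0000y = 100.0000  (q_3=-29.0000)
Cramer on rows 1–2 → x = 2.0000, y = 7.0000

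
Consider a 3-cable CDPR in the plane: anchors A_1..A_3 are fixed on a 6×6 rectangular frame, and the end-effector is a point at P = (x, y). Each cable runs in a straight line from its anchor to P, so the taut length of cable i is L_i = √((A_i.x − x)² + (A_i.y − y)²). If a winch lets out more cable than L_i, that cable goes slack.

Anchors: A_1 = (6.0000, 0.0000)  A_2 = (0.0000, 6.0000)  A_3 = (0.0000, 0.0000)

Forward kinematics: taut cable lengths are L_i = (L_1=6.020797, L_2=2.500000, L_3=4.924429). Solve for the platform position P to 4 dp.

(2.0000, 4.5000)

circle eqns → linear via eq_j − eq_1; set c_j = A_j·A_j − L_j²
c_1 = 36.0000+0.0000−36.2500 = -0.2500
12.0000·x − 12.0000·y = c_1−c_2 = -30.0000
12.0000·x + 0.0000·y = c_1−c_3 = 24.0000
solve first two rows → x=2.0000, y=4.5000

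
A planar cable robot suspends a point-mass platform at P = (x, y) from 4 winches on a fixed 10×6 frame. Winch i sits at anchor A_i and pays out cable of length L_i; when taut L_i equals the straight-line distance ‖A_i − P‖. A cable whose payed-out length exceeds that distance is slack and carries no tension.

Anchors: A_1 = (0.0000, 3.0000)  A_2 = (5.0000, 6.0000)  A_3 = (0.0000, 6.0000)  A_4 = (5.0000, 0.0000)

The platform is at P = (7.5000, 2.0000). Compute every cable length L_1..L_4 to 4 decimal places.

(7.5664, 4.7170, 8.5000, 3.2016)

cable 1: Δx=-7.5000, Δy=1.0000; L_1 = √(Δx²+Δy²) = 7.5664
cable 2: Δx=-2.5000, Δy=4.0000; L_2 = √(Δx²+Δy²) = 4.7170
cable 3: Δx=-7.5000, Δy=4.0000; L_3 = √(Δx²+Δy²) = 8.5000
cable 4: Δx=-2.5000, Δy=-2.0000; L_4 = √(Δx²+Δy²) = 3.2016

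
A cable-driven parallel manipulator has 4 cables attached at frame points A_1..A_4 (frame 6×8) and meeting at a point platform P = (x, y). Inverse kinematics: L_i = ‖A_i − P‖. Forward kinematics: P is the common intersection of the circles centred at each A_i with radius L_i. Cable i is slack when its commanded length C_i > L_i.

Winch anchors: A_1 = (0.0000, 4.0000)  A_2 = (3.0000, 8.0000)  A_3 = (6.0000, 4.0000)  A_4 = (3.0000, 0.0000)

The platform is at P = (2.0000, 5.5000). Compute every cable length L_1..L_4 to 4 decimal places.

cable 1: Δx=-2.0000, Δy=-1.5000; L_1 = √(Δx²+Δy²) = 2.5000
cable 2: Δx=1.0000, Δy=2.5000; L_2 = √(Δx²+Δy²) = 2.6926
cable 3: Δx=4.0000, Δy=-1.5000; L_3 = √(Δx²+Δy²) = 4.2720
cable 4: Δx=1.0000, Δy=-5.5000; L_4 = √(Δx²+Δy²) = 5.5902

(2.5000, 2.6926, 4.2720, 5.5902)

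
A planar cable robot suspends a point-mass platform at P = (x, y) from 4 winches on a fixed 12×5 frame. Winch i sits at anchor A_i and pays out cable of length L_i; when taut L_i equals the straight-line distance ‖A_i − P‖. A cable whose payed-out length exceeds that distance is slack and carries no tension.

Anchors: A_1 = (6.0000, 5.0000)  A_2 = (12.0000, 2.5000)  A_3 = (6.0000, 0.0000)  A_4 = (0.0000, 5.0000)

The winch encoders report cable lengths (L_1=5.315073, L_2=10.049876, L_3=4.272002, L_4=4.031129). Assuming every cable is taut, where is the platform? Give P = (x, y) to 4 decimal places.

each cable: (A_i−P)·(A_i−P) = L_i²; let c_i = ‖A_i‖²−L_i²
c_1 = 36.0000+25.0000−28.2500 = 32.7500
row 1: -12.0000x + 5.0000y = -16.5000  (c_2=49.2500)
row 2: 0.0000x + 10.0000y = 15.0000  (c_3=17.7500)
row 3: 12.0000x + 0.0000y = 24.0000  (c_4=8.7500)
Cramer on rows 1–2 → x = 2.0000, y = 1.5000
check cable 4: ‖A_4−P‖² = 16.2500 ≈ L_4² = 16.2500 ✓

(2.0000, 1.5000)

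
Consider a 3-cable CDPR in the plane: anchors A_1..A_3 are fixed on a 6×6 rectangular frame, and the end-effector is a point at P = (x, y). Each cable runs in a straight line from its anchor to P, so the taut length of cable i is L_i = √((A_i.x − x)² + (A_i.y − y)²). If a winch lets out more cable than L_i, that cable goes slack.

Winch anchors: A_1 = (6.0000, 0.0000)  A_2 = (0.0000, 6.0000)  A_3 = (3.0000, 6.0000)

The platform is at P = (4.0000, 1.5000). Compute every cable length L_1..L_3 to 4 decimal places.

(2.5000, 6.0208, 4.6098)

cable 1: Δx=2.0000, Δy=-1.5000; L_1 = √(Δx²+Δy²) = 2.5000
cable 2: Δx=-4.0000, Δy=4.5000; L_2 = √(Δx²+Δy²) = 6.0208
cable 3: Δx=-1.0000, Δy=4.5000; L_3 = √(Δx²+Δy²) = 4.6098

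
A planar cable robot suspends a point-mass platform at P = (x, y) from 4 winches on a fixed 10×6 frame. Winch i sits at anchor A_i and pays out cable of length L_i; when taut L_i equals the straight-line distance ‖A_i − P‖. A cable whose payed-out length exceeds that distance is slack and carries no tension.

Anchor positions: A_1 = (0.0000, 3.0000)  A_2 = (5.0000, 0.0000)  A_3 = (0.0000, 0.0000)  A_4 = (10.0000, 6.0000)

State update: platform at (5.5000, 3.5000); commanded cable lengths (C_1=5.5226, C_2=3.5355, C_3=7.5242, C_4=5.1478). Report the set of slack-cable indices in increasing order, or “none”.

cable 1: L_1 = ‖A_1−P‖ = 5.5227;  C_1 = 5.5226 → taut
cable 2: L_2 = ‖A_2−P‖ = 3.5355;  C_2 = 3.5355 → taut
cable 3: L_3 = ‖A_3−P‖ = 6.5192;  C_3 = 7.5242 → slack
cable 4: L_4 = ‖A_4−P‖ = 5.1478;  C_4 = 5.1478 → taut

3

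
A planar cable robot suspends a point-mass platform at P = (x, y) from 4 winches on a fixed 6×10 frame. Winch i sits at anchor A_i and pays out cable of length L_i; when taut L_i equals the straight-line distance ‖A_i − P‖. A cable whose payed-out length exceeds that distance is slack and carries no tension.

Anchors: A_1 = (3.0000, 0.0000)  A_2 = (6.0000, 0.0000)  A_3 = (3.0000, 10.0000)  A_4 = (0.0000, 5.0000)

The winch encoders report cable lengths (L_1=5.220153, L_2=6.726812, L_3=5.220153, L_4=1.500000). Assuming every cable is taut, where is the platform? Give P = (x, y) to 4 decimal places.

(1.5000, 5.0000)

expand ‖A_i−P‖²=L_i² and subtract eq 1 (c_i ≔ ‖A_i‖²−L_i²)
c_1 = 9.0000+0.0000−27.2500 = -18.2500
eq1−eq2 → [-6.0000  0.0000]·P = -9.0000
eq1−eq3 → [0.0000  -20.0000]·P = -100.0000
eq1−eq4 → [6.0000  -10.0000]·P = -41.0000
2×2 solve → P = (1.5000, 5.0000)
check cable 4: ‖A_4−P‖² = 2.2500 ≈ L_4² = 2.2500 ✓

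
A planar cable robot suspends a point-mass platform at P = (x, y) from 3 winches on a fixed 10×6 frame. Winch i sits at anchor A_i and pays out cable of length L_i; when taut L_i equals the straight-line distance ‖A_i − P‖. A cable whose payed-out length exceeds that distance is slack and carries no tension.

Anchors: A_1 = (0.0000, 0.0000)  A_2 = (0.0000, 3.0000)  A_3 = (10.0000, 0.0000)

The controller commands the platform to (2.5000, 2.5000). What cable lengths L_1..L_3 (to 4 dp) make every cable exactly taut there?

(3.5355, 2.5495, 7.9057)

L_1: Δ = A_1−P = (-2.5000, -2.5000) → ‖Δ‖ = √12.5000 = 3.5355
L_2: Δ = A_2−P = (-2.5000, 0.5000) → ‖Δ‖ = √6.5000 = 2.5495
L_3: Δ = A_3−P = (7.5000, -2.5000) → ‖Δ‖ = √62.5000 = 7.9057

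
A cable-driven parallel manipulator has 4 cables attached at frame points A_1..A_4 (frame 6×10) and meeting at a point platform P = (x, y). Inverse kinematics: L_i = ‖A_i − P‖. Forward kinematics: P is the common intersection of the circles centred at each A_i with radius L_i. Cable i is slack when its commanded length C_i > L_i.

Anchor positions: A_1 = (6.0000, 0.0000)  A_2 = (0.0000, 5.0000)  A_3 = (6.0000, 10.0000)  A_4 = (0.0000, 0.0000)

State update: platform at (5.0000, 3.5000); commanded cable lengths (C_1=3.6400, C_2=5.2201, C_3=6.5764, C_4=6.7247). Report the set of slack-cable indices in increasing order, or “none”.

cable 1: L_1 = ‖A_1−P‖ = 3.6401;  C_1 = 3.6400 → taut
cable 2: L_2 = ‖A_2−P‖ = 5.2202;  C_2 = 5.2201 → taut
cable 3: L_3 = ‖A_3−P‖ = 6.5765;  C_3 = 6.5764 → taut
cable 4: L_4 = ‖A_4−P‖ = 6.1033;  C_4 = 6.7247 → slack

4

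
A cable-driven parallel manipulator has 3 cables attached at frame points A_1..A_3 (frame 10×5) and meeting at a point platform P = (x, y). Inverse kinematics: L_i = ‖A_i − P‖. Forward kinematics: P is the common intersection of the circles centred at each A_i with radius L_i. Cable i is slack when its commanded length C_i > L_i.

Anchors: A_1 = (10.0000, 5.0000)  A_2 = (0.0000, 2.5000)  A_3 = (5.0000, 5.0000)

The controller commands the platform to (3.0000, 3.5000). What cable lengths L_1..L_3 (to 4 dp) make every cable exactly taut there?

(7.1589, 3.1623, 2.5000)

cable 1: Δx=7.0000, Δy=1.5000; L_1 = √(Δx²+Δy²) = 7.1589
cable 2: Δx=-3.0000, Δy=-1.0000; L_2 = √(Δx²+Δy²) = 3.1623
cable 3: Δx=2.0000, Δy=1.5000; L_3 = √(Δx²+Δy²) = 2.5000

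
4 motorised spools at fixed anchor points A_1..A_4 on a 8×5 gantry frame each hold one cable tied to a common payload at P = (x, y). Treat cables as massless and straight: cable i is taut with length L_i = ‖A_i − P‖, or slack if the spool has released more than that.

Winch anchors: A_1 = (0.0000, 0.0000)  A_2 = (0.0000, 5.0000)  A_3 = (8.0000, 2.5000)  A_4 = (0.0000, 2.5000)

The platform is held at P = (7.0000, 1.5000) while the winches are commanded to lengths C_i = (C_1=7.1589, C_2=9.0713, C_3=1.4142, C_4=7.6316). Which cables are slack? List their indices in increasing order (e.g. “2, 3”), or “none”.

2, 4

cable 1: L_1 = ‖A_1−P‖ = 7.1589;  C_1 = 7.1589 → taut
cable 2: L_2 = ‖A_2−P‖ = 7.8262;  C_2 = 9.0713 → slack
cable 3: L_3 = ‖A_3−P‖ = 1.4142;  C_3 = 1.4142 → taut
cable 4: L_4 = ‖A_4−P‖ = 7.0711;  C_4 = 7.6316 → slack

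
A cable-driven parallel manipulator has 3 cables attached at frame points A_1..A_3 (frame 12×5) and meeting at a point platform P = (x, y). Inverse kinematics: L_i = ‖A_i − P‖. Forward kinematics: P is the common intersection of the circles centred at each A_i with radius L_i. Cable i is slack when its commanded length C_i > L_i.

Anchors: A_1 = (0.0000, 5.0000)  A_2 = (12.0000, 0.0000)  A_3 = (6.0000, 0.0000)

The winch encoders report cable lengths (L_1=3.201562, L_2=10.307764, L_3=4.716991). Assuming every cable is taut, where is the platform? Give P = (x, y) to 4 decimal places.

expand ‖A_i−P‖²=L_i² and subtract eq 1 (k_i ≔ ‖A_i‖²−L_i²)
k_1 = 0.0000+25.0000−10.2500 = 14.7500
eq1−eq2 → [-24.0000  10.0000]·P = -23.0000
eq1−eq3 → [-12.0000  10.0000]·P = 1.0000
2×2 solve → P = (2.0000, 2.5000)

(2.0000, 2.5000)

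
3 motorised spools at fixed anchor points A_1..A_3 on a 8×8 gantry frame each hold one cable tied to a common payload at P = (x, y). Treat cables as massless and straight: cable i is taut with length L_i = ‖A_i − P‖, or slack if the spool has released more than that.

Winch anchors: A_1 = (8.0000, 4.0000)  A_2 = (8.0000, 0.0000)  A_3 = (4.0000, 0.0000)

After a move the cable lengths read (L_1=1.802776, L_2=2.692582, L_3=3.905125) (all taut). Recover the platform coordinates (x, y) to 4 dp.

circle eqns → linear via eq_j − eq_1; set c_j = A_j·A_j − L_j²
c_1 = 64.0000+16.0000−3.2500 = 76.7500
0.0000·x + 8.0000·y = c_1−c_2 = 20.0000
8.0000·x + 8.0000·y = c_1−c_3 = 76.0000
solve first two rows → x=7.0000, y=2.5000

(7.0000, 2.5000)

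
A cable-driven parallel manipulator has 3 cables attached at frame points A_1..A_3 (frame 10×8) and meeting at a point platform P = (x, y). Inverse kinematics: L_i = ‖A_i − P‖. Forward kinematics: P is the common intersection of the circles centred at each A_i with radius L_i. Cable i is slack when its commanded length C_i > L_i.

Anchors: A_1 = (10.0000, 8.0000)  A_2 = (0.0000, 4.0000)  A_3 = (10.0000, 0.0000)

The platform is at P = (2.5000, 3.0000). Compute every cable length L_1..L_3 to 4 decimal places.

L_1: Δ = A_1−P = (7.5000, 5.0000) → ‖Δ‖ = √81.2500 = 9.0139
L_2: Δ = A_2−P = (-2.5000, 1.0000) → ‖Δ‖ = √7.2500 = 2.6926
L_3: Δ = A_3−P = (7.5000, -3.0000) → ‖Δ‖ = √65.2500 = 8.0777

(9.0139, 2.6926, 8.0777)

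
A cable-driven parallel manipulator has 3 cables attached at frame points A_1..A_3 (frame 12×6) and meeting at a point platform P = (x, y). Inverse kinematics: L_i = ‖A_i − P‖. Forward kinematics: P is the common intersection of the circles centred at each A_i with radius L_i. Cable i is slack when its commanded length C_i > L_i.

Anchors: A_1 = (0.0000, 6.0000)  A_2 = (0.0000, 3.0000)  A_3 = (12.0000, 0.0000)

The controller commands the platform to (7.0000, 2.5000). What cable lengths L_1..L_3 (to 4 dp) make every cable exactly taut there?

(7.8262, 7.0178, 5.5902)

L_1 = √((0.0000−7.0000)² + (6.0000−2.5000)²) = 7.8262
L_2 = √((0.0000−7.0000)² + (3.0000−2.5000)²) = 7.0178
L_3 = √((12.0000−7.0000)² + (0.0000−2.5000)²) = 5.5902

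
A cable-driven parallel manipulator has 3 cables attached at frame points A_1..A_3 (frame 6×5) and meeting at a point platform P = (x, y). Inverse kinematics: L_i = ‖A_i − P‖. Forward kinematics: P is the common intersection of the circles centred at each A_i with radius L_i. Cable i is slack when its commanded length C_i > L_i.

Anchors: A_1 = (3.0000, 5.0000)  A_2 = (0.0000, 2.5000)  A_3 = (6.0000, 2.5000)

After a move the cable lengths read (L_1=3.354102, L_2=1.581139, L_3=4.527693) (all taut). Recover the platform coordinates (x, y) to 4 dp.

(1.5000, 2.0000)

each cable: (A_i−P)·(A_i−P) = L_i²; let q_i = ‖A_i‖²−L_i²
q_1 = 9.0000+25.0000−11.2500 = 22.7500
row 1: 6.0000x + 5.0000y = 19.0000  (q_2=3.7500)
row 2: -6.0000x + 5.0000y = 1.0000  (q_3=21.7500)
Cramer on rows 1–2 → x = 1.5000, y = 2.0000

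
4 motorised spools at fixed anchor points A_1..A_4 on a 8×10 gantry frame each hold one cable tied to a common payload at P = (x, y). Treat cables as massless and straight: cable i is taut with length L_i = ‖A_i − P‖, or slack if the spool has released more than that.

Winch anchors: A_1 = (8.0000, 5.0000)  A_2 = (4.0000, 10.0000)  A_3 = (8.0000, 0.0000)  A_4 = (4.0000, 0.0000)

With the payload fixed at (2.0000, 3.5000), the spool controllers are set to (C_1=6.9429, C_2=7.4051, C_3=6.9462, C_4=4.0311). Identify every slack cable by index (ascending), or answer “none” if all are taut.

cable 1: L_1 = ‖A_1−P‖ = 6.1847;  C_1 = 6.9429 → slack
cable 2: L_2 = ‖A_2−P‖ = 6.8007;  C_2 = 7.4051 → slack
cable 3: L_3 = ‖A_3−P‖ = 6.9462;  C_3 = 6.9462 → taut
cable 4: L_4 = ‖A_4−P‖ = 4.0311;  C_4 = 4.0311 → taut

1, 2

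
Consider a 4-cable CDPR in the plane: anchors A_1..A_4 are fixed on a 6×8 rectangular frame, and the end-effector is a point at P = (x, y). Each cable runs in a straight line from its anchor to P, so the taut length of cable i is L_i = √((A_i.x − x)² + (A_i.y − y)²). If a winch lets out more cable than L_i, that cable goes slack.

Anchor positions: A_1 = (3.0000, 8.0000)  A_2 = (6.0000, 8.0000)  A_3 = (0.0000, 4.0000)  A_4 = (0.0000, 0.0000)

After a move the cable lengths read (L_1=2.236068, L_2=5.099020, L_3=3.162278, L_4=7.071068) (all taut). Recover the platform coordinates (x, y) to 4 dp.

(1.0000, 7.0000)

each cable: (A_i−P)·(A_i−P) = L_i²; let c_i = ‖A_i‖²−L_i²
c_1 = 9.0000+64.0000−5.0000 = 68.0000
row 1: -6.0000x + 0.0000y = -6.0000  (c_2=74.0000)
row 2: 6.0000x + 8.0000y = 62.0000  (c_3=6.0000)
row 3: 6.0000x + 16.0000y = 118.0000  (c_4=-50.0000)
Cramer on rows 1–2 → x = 1.0000, y = 7.0000
check cable 4: ‖A_4−P‖² = 50.0000 ≈ L_4² = 50.0000 ✓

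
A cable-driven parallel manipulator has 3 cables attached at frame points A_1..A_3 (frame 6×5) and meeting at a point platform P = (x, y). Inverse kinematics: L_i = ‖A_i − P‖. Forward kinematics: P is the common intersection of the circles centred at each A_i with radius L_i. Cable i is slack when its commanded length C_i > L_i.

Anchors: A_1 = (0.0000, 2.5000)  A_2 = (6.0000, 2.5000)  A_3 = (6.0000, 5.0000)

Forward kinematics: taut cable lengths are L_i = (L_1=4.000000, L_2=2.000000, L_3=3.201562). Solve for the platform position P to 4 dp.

each cable: (A_i−P)·(A_i−P) = L_i²; let k_i = ‖A_i‖²−L_i²
k_1 = 0.0000+6.2500−16.0000 = -9.7500
row 1: -12.0000x + 0.0000y = -48.0000  (k_2=38.2500)
row 2: -12.0000x − 5.0000y = -60.5000  (k_3=50.7500)
Cramer on rows 1–2 → x = 4.0000, y = 2.5000

(4.0000, 2.5000)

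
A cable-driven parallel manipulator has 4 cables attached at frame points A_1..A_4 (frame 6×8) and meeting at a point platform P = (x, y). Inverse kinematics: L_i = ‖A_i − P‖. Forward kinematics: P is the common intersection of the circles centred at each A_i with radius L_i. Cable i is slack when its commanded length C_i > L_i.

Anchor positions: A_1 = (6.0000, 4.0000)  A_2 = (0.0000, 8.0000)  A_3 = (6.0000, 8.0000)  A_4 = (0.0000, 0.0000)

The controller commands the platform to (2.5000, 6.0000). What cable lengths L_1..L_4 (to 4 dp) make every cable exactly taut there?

L_1 = √((6.0000−2.5000)² + (4.0000−6.0000)²) = 4.0311
L_2 = √((0.0000−2.5000)² + (8.0000−6.0000)²) = 3.2016
L_3 = √((6.0000−2.5000)² + (8.0000−6.0000)²) = 4.0311
L_4 = √((0.0000−2.5000)² + (0.0000−6.0000)²) = 6.5000

(4.0311, 3.2016, 4.0311, 6.5000)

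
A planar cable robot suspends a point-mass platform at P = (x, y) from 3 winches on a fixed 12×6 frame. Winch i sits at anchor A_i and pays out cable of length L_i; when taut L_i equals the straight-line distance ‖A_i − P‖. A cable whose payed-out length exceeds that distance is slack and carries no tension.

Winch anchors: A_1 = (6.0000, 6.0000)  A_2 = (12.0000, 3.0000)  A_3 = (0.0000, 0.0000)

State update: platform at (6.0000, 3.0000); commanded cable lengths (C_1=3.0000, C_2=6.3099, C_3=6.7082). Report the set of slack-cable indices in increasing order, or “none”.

cable 1: √((0.0000)²+(3.0000)²)=3.0000, C_1=3.0000: taut
cable 2: √((6.0000)²+(0.0000)²)=6.0000, C_2=6.3099: slack
cable 3: √((-6.0000)²+(-3.0000)²)=6.7082, C_3=6.7082: taut

2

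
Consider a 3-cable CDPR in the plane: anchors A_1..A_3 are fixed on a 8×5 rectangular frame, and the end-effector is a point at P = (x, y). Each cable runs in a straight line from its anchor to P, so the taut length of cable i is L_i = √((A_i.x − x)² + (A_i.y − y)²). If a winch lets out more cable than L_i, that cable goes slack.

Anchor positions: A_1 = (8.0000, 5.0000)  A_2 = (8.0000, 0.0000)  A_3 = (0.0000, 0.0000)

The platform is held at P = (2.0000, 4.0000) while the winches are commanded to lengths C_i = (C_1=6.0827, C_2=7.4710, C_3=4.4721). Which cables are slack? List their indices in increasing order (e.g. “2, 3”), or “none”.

2

cable 1: √((6.0000)²+(1.0000)²)=6.0828, C_1=6.0827: taut
cable 2: √((6.0000)²+(-4.0000)²)=7.2111, C_2=7.4710: slack
cable 3: √((-2.0000)²+(-4.0000)²)=4.4721, C_3=4.4721: taut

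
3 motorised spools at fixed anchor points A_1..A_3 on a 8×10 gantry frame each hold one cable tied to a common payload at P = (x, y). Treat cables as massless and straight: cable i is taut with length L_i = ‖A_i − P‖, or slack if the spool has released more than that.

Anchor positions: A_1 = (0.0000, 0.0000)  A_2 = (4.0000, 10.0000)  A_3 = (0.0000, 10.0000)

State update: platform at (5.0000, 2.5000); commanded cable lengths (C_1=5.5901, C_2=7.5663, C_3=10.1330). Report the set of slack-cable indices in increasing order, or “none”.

3

cable 1: √((-5.0000)²+(-2.5000)²)=5.5902, C_1=5.5901: taut
cable 2: √((-1.0000)²+(7.5000)²)=7.5664, C_2=7.5663: taut
cable 3: √((-5.0000)²+(7.5000)²)=9.0139, C_3=10.1330: slack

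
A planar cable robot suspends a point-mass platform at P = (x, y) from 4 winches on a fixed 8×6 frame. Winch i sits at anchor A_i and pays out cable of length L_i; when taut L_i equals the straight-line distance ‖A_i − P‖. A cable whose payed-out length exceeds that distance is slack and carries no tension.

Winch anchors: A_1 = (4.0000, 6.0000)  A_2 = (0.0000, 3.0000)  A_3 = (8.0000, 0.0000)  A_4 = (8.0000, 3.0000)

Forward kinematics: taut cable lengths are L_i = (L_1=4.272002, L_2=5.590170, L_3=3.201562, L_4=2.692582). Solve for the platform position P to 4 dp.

circle eqns → linear via eq_j − eq_1; set c_j = A_j·A_j − L_j²
c_1 = 16.0000+36.0000−18.2500 = 33.7500
8.0000·x + 6.0000·y = c_1−c_2 = 56.0000
-8.0000·x + 12.0000·y = c_1−c_3 = -20.0000
-8.0000·x + 6.0000·y = c_1−c_4 = -32.0000
solve first two rows → x=5.5000, y=2.0000
check cable 4: ‖A_4−P‖² = 7.2500 ≈ L_4² = 7.2500 ✓

(5.5000, 2.0000)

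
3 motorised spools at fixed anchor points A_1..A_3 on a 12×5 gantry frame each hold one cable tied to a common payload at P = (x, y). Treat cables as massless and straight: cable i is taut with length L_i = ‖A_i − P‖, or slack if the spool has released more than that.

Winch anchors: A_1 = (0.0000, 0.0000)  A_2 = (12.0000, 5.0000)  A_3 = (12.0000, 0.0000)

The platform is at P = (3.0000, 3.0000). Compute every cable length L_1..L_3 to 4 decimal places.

(4.2426, 9.2195, 9.4868)

L_1 = √((0.0000−3.0000)² + (0.0000−3.0000)²) = 4.2426
L_2 = √((12.0000−3.0000)² + (5.0000−3.0000)²) = 9.2195
L_3 = √((12.0000−3.0000)² + (0.0000−3.0000)²) = 9.4868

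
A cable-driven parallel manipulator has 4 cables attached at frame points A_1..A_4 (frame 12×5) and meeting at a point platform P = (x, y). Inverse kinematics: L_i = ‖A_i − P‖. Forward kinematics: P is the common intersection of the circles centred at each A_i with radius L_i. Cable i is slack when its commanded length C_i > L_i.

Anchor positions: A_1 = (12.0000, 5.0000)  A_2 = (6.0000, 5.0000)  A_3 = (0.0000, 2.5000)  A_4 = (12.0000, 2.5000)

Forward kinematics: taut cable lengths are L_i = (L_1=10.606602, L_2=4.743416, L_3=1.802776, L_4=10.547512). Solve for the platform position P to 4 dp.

expand ‖A_i−P‖²=L_i² and subtract eq 1 (q_i ≔ ‖A_i‖²−L_i²)
q_1 = 144.0000+25.0000−112.5000 = 56.5000
eq1−eq2 → [12.0000  0.0000]·P = 18.0000
eq1−eq3 → [24.0000  5.0000]·P = 53.5000
eq1−eq4 → [0.0000  5.0000]·P = 17.5000
2×2 solve → P = (1.5000, 3.5000)
check cable 4: ‖A_4−P‖² = 111.2500 ≈ L_4² = 111.2500 ✓

(1.5000, 3.5000)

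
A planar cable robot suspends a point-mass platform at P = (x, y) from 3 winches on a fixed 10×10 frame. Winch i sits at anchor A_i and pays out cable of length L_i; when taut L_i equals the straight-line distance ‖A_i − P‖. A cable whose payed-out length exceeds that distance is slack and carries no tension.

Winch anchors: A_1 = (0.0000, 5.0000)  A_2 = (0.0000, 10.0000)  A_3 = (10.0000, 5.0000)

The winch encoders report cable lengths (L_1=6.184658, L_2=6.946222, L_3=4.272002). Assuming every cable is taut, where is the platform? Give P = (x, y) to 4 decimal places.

(6.0000, 6.5000)

circle eqns → linear via eq_j − eq_1; set k_j = A_j·A_j − L_j²
k_1 = 0.0000+25.0000−38.2500 = -13.2500
0.0000·x − 10.0000·y = k_1−k_2 = -65.0000
-20.0000·x + 0.0000·y = k_1−k_3 = -120.0000
solve first two rows → x=6.0000, y=6.5000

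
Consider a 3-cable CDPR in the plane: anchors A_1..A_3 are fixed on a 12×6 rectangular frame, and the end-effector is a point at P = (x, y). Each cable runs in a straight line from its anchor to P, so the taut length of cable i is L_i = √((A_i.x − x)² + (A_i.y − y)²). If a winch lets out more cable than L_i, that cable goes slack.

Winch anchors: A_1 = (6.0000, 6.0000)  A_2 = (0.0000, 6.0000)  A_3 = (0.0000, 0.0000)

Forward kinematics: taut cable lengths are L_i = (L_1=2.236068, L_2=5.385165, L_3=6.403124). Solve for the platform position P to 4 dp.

each cable: (A_i−P)·(A_i−P) = L_i²; let c_i = ‖A_i‖²−L_i²
c_1 = 36.0000+36.0000−5.0000 = 67.0000
row 1: 12.0000x + 0.0000y = 60.0000  (c_2=7.0000)
row 2: 12.0000x + 12.0000y = 108.0000  (c_3=-41.0000)
Cramer on rows 1–2 → x = 5.0000, y = 4.0000

(5.0000, 4.0000)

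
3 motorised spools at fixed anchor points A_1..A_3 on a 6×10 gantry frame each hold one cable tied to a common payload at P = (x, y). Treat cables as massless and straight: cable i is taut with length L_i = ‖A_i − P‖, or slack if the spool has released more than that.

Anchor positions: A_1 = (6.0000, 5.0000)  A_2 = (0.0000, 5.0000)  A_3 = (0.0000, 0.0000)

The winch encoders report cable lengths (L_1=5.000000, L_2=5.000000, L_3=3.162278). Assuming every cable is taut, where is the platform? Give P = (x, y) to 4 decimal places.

(3.0000, 1.0000)

expand ‖A_i−P‖²=L_i² and subtract eq 1 (q_i ≔ ‖A_i‖²−L_i²)
q_1 = 36.0000+25.0000−25.0000 = 36.0000
eq1−eq2 → [12.0000  0.0000]·P = 36.0000
eq1−eq3 → [12.0000  10.0000]·P = 46.0000
2×2 solve → P = (3.0000, 1.0000)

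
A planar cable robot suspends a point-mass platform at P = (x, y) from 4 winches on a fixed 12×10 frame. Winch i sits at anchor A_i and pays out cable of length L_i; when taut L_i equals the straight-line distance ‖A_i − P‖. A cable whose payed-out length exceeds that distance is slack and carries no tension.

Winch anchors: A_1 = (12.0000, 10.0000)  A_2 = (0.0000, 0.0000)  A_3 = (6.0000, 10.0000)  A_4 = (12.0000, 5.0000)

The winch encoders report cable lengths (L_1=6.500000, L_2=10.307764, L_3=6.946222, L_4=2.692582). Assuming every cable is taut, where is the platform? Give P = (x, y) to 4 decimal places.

(9.5000, 4.0000)

circle eqns → linear via eq_j − eq_1; set q_j = A_j·A_j − L_j²
q_1 = 144.0000+100.0000−42.2500 = 201.7500
24.0000·x + 20.0000·y = q_1−q_2 = 308.0000
12.0000·x + 0.0000·y = q_1−q_3 = 114.0000
0.0000·x + 10.0000·y = q_1−q_4 = 40.0000
solve first two rows → x=9.5000, y=4.0000
check cable 4: ‖A_4−P‖² = 7.2500 ≈ L_4² = 7.2500 ✓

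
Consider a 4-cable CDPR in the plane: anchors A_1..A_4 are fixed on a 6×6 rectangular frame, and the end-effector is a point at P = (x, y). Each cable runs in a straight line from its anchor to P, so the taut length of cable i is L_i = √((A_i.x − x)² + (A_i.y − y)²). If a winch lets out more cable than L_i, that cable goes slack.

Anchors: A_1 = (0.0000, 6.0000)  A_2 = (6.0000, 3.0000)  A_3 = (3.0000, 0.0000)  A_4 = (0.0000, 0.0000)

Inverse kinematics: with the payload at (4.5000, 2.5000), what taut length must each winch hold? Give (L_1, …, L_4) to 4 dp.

L_1 = √((0.0000−4.5000)² + (6.0000−2.5000)²) = 5.7009
L_2 = √((6.0000−4.5000)² + (3.0000−2.5000)²) = 1.5811
L_3 = √((3.0000−4.5000)² + (0.0000−2.5000)²) = 2.9155
L_4 = √((0.0000−4.5000)² + (0.0000−2.5000)²) = 5.1478

(5.7009, 1.5811, 2.9155, 5.1478)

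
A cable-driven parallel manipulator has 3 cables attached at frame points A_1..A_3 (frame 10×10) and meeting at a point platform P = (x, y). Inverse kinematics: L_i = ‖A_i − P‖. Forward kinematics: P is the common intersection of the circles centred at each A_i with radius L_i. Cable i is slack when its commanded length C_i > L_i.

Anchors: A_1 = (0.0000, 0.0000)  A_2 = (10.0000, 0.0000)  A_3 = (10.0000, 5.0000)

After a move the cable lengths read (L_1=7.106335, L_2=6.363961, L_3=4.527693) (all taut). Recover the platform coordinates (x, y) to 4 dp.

(5.5000, 4.5000)

each cable: (A_i−P)·(A_i−P) = L_i²; let k_i = ‖A_i‖²−L_i²
k_1 = 0.0000+0.0000−50.5000 = -50.5000
row 1: -20.0000x + 0.0000y = -110.0000  (k_2=59.5000)
row 2: -20.0000x − 10.0000y = -155.0000  (k_3=104.5000)
Cramer on rows 1–2 → x = 5.5000, y = 4.5000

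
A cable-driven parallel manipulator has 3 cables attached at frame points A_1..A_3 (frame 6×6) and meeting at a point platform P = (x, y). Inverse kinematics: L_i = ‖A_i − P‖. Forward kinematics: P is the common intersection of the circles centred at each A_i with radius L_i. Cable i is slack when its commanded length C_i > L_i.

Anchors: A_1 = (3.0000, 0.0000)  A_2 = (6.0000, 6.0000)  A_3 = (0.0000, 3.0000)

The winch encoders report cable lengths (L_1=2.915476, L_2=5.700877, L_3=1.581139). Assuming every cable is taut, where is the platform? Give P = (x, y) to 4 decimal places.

expand ‖A_i−P‖²=L_i² and subtract eq 1 (k_i ≔ ‖A_i‖²−L_i²)
k_1 = 9.0000+0.0000−8.5000 = 0.5000
eq1−eq2 → [-6.0000  -12.0000]·P = -39.0000
eq1−eq3 → [6.0000  -6.0000]·P = -6.0000
2×2 solve → P = (1.5000, 2.5000)

(1.5000, 2.5000)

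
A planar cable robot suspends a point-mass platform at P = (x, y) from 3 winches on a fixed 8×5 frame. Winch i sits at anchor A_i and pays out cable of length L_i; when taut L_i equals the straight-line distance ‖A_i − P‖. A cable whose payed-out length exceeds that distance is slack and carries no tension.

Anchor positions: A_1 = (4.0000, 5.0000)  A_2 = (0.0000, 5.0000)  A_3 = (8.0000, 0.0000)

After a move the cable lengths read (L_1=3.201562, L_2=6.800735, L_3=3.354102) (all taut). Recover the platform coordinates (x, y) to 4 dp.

(6.5000, 3.0000)

each cable: (A_i−P)·(A_i−P) = L_i²; let c_i = ‖A_i‖²−L_i²
c_1 = 16.0000+25.0000−10.2500 = 30.7500
row 1: 8.0000x + 0.0000y = 52.0000  (c_2=-21.2500)
row 2: -8.0000x + 10.0000y = -22.0000  (c_3=52.7500)
Cramer on rows 1–2 → x = 6.5000, y = 3.0000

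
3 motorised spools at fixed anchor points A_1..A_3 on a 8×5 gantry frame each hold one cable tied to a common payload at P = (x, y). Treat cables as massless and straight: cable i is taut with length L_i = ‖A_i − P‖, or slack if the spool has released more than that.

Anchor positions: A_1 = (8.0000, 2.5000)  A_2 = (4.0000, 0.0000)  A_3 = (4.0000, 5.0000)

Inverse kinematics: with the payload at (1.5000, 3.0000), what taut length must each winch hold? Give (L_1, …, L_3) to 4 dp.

(6.5192, 3.9051, 3.2016)

cable 1: Δx=6.5000, Δy=-0.5000; L_1 = √(Δx²+Δy²) = 6.5192
cable 2: Δx=2.5000, Δy=-3.0000; L_2 = √(Δx²+Δy²) = 3.9051
cable 3: Δx=2.5000, Δy=2.0000; L_3 = √(Δx²+Δy²) = 3.2016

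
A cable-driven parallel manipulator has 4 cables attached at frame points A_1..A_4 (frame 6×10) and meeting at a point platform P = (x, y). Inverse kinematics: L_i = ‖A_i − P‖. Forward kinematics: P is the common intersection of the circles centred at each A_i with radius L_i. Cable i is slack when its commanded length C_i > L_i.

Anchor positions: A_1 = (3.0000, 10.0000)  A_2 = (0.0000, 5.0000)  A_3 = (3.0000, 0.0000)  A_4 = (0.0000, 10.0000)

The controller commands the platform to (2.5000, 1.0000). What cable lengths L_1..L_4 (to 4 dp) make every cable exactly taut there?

cable 1: Δx=0.5000, Δy=9.0000; L_1 = √(Δx²+Δy²) = 9.0139
cable 2: Δx=-2.5000, Δy=4.0000; L_2 = √(Δx²+Δy²) = 4.7170
cable 3: Δx=0.5000, Δy=-1.0000; L_3 = √(Δx²+Δy²) = 1.1180
cable 4: Δx=-2.5000, Δy=9.0000; L_4 = √(Δx²+Δy²) = 9.3408

(9.0139, 4.7170, 1.1180, 9.3408)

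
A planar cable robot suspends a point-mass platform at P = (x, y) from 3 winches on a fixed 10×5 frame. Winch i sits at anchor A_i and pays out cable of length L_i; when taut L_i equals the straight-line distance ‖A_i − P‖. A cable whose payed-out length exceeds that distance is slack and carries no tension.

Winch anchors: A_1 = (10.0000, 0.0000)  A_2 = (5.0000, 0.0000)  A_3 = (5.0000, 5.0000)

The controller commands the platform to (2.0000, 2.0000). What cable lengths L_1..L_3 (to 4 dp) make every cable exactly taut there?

L_1 = √((10.0000−2.0000)² + (0.0000−2.0000)²) = 8.2462
L_2 = √((5.0000−2.0000)² + (0.0000−2.0000)²) = 3.6056
L_3 = √((5.0000−2.0000)² + (5.0000−2.0000)²) = 4.2426

(8.2462, 3.6056, 4.2426)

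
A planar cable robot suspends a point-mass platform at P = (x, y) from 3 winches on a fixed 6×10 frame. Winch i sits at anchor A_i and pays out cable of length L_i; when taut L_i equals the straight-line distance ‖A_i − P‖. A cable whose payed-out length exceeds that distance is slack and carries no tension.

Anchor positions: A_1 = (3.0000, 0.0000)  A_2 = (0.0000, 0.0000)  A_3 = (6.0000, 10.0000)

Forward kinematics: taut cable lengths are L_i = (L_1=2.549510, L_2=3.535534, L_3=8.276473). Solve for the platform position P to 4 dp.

(2.5000, 2.5000)

expand ‖A_i−P‖²=L_i² and subtract eq 1 (c_i ≔ ‖A_i‖²−L_i²)
c_1 = 9.0000+0.0000−6.5000 = 2.5000
eq1−eq2 → [6.0000  0.0000]·P = 15.0000
eq1−eq3 → [-6.0000  -20.0000]·P = -65.0000
2×2 solve → P = (2.5000, 2.5000)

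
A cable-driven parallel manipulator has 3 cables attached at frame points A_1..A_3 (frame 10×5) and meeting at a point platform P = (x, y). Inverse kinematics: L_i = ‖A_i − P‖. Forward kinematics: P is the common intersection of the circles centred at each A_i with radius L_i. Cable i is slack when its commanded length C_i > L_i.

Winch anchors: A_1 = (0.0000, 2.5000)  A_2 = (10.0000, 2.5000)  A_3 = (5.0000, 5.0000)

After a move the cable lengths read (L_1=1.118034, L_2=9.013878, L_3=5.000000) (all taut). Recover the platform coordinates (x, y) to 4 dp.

each cable: (A_i−P)·(A_i−P) = L_i²; let k_i = ‖A_i‖²−L_i²
k_1 = 0.0000+6.2500−1.2500 = 5.0000
row 1: -20.0000x + 0.0000y = -20.0000  (k_2=25.0000)
row 2: -10.0000x − 5.0000y = -20.0000  (k_3=25.0000)
Cramer on rows 1–2 → x = 1.0000, y = 2.0000

(1.0000, 2.0000)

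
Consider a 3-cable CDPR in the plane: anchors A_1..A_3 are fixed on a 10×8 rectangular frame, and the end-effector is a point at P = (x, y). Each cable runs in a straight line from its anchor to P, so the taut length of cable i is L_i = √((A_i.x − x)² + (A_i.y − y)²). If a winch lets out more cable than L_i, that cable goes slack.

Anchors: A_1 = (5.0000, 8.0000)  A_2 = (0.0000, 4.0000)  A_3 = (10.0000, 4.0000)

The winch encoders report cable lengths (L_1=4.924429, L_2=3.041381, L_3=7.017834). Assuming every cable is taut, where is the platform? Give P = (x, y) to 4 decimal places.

circle eqns → linear via eq_j − eq_1; set c_j = A_j·A_j − L_j²
c_1 = 25.0000+64.0000−24.2500 = 64.7500
10.0000·x + 8.0000·y = c_1−c_2 = 58.0000
-10.0000·x + 8.0000·y = c_1−c_3 = -2.0000
solve first two rows → x=3.0000, y=3.5000

(3.0000, 3.5000)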